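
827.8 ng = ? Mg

0.0000000000008278 Mg

nano = 10⁻⁹, mega = 10⁶; factor is 10⁻¹⁵.
827.8 × 10⁻¹⁵ = 0.0000000000008278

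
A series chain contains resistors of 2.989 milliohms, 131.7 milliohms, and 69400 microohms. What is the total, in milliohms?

204.089 milliohms

In milliohms:
  2.989 milliohms → 2.989
  131.7 milliohms → 131.7
  69400 microohms = 69400 × 10^-3 milliohms = 69.4
Sum: 2.989 + 131.7 + 69.4 = 204.089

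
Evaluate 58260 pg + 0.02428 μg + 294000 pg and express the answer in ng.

In ng:
  58260 pg = 58260e-3 ng = 58.26
  0.02428 μg = 0.02428e3 ng = 24.28
  294000 pg = 294000e-3 ng = 294
Sum: 58.26 + 24.28 + 294 = 376.54

376.54 ng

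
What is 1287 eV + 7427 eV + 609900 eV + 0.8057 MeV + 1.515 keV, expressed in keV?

In keV:
  1287 eV = 1287 × 10⁻³ keV = 1.287
  7427 eV = 7427 × 10⁻³ keV = 7.427
  609900 eV = 609900 × 10⁻³ keV = 609.9
  0.8057 MeV = 0.8057 × 10³ keV = 805.7
  1.515 keV → 1.515
Sum: 1.287 + 7.427 + 609.9 + 805.7 + 1.515 = 1425.829

1425.829 keV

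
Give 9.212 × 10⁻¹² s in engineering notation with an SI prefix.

= 9.212 × 10⁻¹² s; 10⁻¹² is pico.

9.212 ps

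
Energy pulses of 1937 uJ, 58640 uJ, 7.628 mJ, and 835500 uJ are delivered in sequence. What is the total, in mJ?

903.705 mJ

In mJ:
  1937 uJ = 1937 × 10^-3 mJ = 1.937
  58640 uJ = 58640 × 10^-3 mJ = 58.64
  7.628 mJ → 7.628
  835500 uJ = 835500 × 10^-3 mJ = 835.5
Sum: 1.937 + 58.64 + 7.628 + 835.5 = 903.705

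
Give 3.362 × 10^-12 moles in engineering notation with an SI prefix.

3.362 picomoles

= 3.362 × 10^-12 moles; 10^-12 is pico.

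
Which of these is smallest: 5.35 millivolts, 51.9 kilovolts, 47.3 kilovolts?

5.35 millivolts

5.35 millivolts = 0.00535 volts
51.9 kilovolts = 51900 volts
47.3 kilovolts = 47300 volts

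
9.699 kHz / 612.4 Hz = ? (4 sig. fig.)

15.84

(9.699e3) / (612.4) = 0.015838e3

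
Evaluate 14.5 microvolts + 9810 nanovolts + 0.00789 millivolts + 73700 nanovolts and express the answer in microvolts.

105.9 microvolts

In microvolts:
  14.5 microvolts → 14.5
  9810 nanovolts = 9810e-3 microvolts = 9.81
  0.00789 millivolts = 0.00789e3 microvolts = 7.89
  73700 nanovolts = 73700e-3 microvolts = 73.7
Sum: 14.5 + 9.81 + 7.89 + 73.7 = 105.9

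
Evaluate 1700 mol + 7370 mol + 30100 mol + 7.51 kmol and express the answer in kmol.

In kmol:
  1700 mol = 1700 × 10⁻³ kmol = 1.7
  7370 mol = 7370 × 10⁻³ kmol = 7.37
  30100 mol = 30100 × 10⁻³ kmol = 30.1
  7.51 kmol → 7.51
Sum: 1.7 + 7.37 + 30.1 + 7.51 = 46.68

46.68 kmol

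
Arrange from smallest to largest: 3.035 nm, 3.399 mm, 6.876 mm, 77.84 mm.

3.035 nm = 0.000000003035 m
3.399 mm = 0.003399 m
6.876 mm = 0.006876 m
77.84 mm = 0.07784 m

3.035 nm < 3.399 mm < 6.876 mm < 77.84 mm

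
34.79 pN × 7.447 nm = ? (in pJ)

34.79e-12 × 7.447e-9 = 259.08113e-21 J

0.00000025908113 pJ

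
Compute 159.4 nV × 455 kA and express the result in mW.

72.527 mW

159.4e-9 × 455e3 = 72527e-6 W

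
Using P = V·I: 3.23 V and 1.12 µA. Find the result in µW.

3.23 × 1.12e-6 = 3.6176e-6 W

3.6176 µW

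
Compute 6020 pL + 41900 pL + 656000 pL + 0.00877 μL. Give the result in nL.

712.69 nL

In nL:
  6020 pL = 6020 × 10^-3 nL = 6.02
  41900 pL = 41900 × 10^-3 nL = 41.9
  656000 pL = 656000 × 10^-3 nL = 656
  0.00877 μL = 0.00877 × 10^3 nL = 8.77
Sum: 6.02 + 41.9 + 656 + 8.77 = 712.69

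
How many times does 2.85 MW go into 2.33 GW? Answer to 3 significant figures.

818

(2.33e9) / (2.85e6) = 0.8175e3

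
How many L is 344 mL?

milli = 10^-3, (no prefix) = 10^0; factor is 10^-3.
344 × 10^-3 = 0.344

0.344 L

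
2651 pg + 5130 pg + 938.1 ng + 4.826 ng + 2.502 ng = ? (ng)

953.209 ng

In ng:
  2651 pg = 2651 × 10^-3 ng = 2.651
  5130 pg = 5130 × 10^-3 ng = 5.13
  938.1 ng → 938.1
  4.826 ng → 4.826
  2.502 ng → 2.502
Sum: 2.651 + 5.13 + 938.1 + 4.826 + 2.502 = 953.209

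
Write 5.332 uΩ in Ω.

0.000005332 Ω

micro = 10^-6, (no prefix) = 10^0; factor is 10^-6.
5.332 × 10^-6 = 0.000005332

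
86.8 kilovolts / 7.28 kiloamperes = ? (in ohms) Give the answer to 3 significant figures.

(86.8 × 10³) / (7.28 × 10³) = 11.923 Ω

11.9 ohms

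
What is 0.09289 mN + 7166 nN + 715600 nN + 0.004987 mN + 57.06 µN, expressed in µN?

In µN:
  0.09289 mN = 0.09289 × 10^3 µN = 92.89
  7166 nN = 7166 × 10^-3 µN = 7.166
  715600 nN = 715600 × 10^-3 µN = 715.6
  0.004987 mN = 0.004987 × 10^3 µN = 4.987
  57.06 µN → 57.06
Sum: 92.89 + 7.166 + 715.6 + 4.987 + 57.06 = 877.703

877.703 µN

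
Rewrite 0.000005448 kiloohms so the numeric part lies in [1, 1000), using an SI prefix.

5.448 milliohms

= 5.448 × 10⁻³ ohms; 10⁻³ is milli.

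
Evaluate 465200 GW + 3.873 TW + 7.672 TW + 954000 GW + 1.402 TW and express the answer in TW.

In TW:
  465200 GW = 465200 × 10^-3 TW = 465.2
  3.873 TW → 3.873
  7.672 TW → 7.672
  954000 GW = 954000 × 10^-3 TW = 954
  1.402 TW → 1.402
Sum: 465.2 + 3.873 + 7.672 + 954 + 1.402 = 1432.147

1432.147 TW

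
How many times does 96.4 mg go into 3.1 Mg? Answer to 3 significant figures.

32200000

(3.1 × 10⁶) / (96.4 × 10⁻³) = 0.03216 × 10⁹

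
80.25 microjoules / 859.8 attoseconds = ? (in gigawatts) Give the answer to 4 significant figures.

93.34 gigawatts

(80.25 × 10⁻⁶) / (859.8 × 10⁻¹⁸) = 0.0933357 × 10¹² W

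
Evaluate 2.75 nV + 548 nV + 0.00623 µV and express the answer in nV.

556.98 nV

In nV:
  2.75 nV → 2.75
  548 nV → 548
  0.00623 µV = 0.00623 × 10³ nV = 6.23
Sum: 2.75 + 548 + 6.23 = 556.98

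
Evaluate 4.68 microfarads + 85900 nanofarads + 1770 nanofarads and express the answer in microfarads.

92.35 microfarads

In microfarads:
  4.68 microfarads → 4.68
  85900 nanofarads = 85900e-3 microfarads = 85.9
  1770 nanofarads = 1770e-3 microfarads = 1.77
Sum: 4.68 + 85.9 + 1.77 = 92.35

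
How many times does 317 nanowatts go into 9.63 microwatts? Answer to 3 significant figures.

30.4

(9.63 × 10^-6) / (317 × 10^-9) = 0.03038 × 10^3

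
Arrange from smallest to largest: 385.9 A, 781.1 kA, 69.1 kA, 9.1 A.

9.1 A < 385.9 A < 69.1 kA < 781.1 kA

385.9 A = 385.9 A
781.1 kA = 781100 A
69.1 kA = 69100 A
9.1 A = 9.1 A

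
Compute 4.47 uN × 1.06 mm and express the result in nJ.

4.47 × 10⁻⁶ × 1.06 × 10⁻³ = 4.7382 × 10⁻⁹ J

4.7382 nJ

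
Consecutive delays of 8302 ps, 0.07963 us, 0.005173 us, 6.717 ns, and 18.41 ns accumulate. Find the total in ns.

118.232 ns

In ns:
  8302 ps = 8302e-3 ns = 8.302
  0.07963 us = 0.07963e3 ns = 79.63
  0.005173 us = 0.005173e3 ns = 5.173
  6.717 ns → 6.717
  18.41 ns → 18.41
Sum: 8.302 + 79.63 + 5.173 + 6.717 + 18.41 = 118.232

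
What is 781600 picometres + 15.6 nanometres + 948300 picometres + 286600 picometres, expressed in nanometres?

2032.1 nanometres

In nanometres:
  781600 picometres = 781600 × 10^-3 nanometres = 781.6
  15.6 nanometres → 15.6
  948300 picometres = 948300 × 10^-3 nanometres = 948.3
  286600 picometres = 286600 × 10^-3 nanometres = 286.6
Sum: 781.6 + 15.6 + 948.3 + 286.6 = 2032.1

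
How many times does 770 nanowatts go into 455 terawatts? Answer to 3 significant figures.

591000000000000000000

(455 × 10¹²) / (770 × 10⁻⁹) = 0.5909 × 10²¹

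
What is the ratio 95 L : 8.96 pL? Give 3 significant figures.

(95) / (8.96e-12) = 10.6e12

10600000000000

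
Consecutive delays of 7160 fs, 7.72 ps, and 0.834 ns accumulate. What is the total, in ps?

In ps:
  7160 fs = 7160e-3 ps = 7.16
  7.72 ps → 7.72
  0.834 ns = 0.834e3 ps = 834
Sum: 7.16 + 7.72 + 834 = 848.88

848.88 ps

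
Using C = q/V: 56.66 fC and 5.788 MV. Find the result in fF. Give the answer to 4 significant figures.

(56.66 × 10⁻¹⁵) / (5.788 × 10⁶) = 9.78922 × 10⁻²¹ F

0.000009789 fF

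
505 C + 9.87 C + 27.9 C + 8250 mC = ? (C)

551.02 C

In C:
  505 C → 505
  9.87 C → 9.87
  27.9 C → 27.9
  8250 mC = 8250e-3 C = 8.25
Sum: 505 + 9.87 + 27.9 + 8.25 = 551.02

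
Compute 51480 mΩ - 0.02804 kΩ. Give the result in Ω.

In Ω:
  51480 mΩ = 51480e-3 Ω = 51.48
  0.02804 kΩ = 0.02804e3 Ω = 28.04
Difference: 51.48 - 28.04 = 23.44

23.44 Ω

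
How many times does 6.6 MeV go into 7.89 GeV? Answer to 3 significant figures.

1200

(7.89e9) / (6.6e6) = 1.195e3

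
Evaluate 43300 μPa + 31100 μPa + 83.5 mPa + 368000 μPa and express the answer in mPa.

525.9 mPa

In mPa:
  43300 μPa = 43300 × 10⁻³ mPa = 43.3
  31100 μPa = 31100 × 10⁻³ mPa = 31.1
  83.5 mPa → 83.5
  368000 μPa = 368000 × 10⁻³ mPa = 368
Sum: 43.3 + 31.1 + 83.5 + 368 = 525.9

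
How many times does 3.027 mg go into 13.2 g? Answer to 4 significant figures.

(13.2) / (3.027 × 10^-3) = 4.3608 × 10^3

4361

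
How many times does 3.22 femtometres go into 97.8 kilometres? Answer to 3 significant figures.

30400000000000000000

(97.8 × 10³) / (3.22 × 10⁻¹⁵) = 30.37 × 10¹⁸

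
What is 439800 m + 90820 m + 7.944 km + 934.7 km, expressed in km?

In km:
  439800 m = 439800 × 10^-3 km = 439.8
  90820 m = 90820 × 10^-3 km = 90.82
  7.944 km → 7.944
  934.7 km → 934.7
Sum: 439.8 + 90.82 + 7.944 + 934.7 = 1473.264

1473.264 km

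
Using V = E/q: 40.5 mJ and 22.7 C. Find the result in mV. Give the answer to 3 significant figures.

(40.5 × 10^-3) / (22.7) = 1.7841 × 10^-3 V

1.78 mV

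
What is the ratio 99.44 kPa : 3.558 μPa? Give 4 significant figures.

(99.44e3) / (3.558e-6) = 27.948e9

27950000000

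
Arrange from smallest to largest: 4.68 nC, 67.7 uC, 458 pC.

458 pC < 4.68 nC < 67.7 uC

4.68 nC = 0.00000000468 C
67.7 uC = 0.0000677 C
458 pC = 0.000000000458 C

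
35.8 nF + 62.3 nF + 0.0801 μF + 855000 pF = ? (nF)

In nF:
  35.8 nF → 35.8
  62.3 nF → 62.3
  0.0801 μF = 0.0801 × 10^3 nF = 80.1
  855000 pF = 855000 × 10^-3 nF = 855
Sum: 35.8 + 62.3 + 80.1 + 855 = 1033.2

1033.2 nF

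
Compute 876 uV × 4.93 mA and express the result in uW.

4.31868 uW

876 × 10⁻⁶ × 4.93 × 10⁻³ = 4318.68 × 10⁻⁹ W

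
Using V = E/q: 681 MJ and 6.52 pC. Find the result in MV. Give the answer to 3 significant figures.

(681 × 10⁶) / (6.52 × 10⁻¹²) = 104.45 × 10¹⁸ V

104000000000000 MV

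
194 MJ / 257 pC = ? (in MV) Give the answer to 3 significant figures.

(194e6) / (257e-12) = 0.75486e18 V

755000000000 MV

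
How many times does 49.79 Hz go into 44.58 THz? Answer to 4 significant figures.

(44.58 × 10^12) / (49.79) = 0.89536 × 10^12

895400000000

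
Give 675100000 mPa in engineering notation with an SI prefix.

675.1 kPa

= 675.1e3 Pa; 1e3 is kilo.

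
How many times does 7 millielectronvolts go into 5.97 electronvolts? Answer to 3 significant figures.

853

(5.97) / (7 × 10⁻³) = 0.8529 × 10³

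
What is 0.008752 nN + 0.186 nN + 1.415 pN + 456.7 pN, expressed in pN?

In pN:
  0.008752 nN = 0.008752 × 10³ pN = 8.752
  0.186 nN = 0.186 × 10³ pN = 186
  1.415 pN → 1.415
  456.7 pN → 456.7
Sum: 8.752 + 186 + 1.415 + 456.7 = 652.867

652.867 pN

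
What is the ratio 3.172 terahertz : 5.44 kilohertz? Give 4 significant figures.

583100000

(3.172 × 10¹²) / (5.44 × 10³) = 0.58309 × 10⁹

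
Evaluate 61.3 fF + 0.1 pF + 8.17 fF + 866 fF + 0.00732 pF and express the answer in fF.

In fF:
  61.3 fF → 61.3
  0.1 pF = 0.1 × 10³ fF = 100
  8.17 fF → 8.17
  866 fF → 866
  0.00732 pF = 0.00732 × 10³ fF = 7.32
Sum: 61.3 + 100 + 8.17 + 866 + 7.32 = 1042.79

1042.79 fF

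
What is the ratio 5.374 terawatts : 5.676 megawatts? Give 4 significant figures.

(5.374e12) / (5.676e6) = 0.94679e6

946800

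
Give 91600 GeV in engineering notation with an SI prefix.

= 91.6 × 10^12 eV; 10^12 is tera.

91.6 TeV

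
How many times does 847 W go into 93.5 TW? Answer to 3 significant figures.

110000000000

(93.5 × 10^12) / (847) = 0.1104 × 10^12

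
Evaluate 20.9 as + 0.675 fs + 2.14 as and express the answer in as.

698.04 as

In as:
  20.9 as → 20.9
  0.675 fs = 0.675e3 as = 675
  2.14 as → 2.14
Sum: 20.9 + 675 + 2.14 = 698.04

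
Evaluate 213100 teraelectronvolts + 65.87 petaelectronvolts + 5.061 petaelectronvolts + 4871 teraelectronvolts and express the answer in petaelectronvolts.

In petaelectronvolts:
  213100 teraelectronvolts = 213100 × 10^-3 petaelectronvolts = 213.1
  65.87 petaelectronvolts → 65.87
  5.061 petaelectronvolts → 5.061
  4871 teraelectronvolts = 4871 × 10^-3 petaelectronvolts = 4.871
Sum: 213.1 + 65.87 + 5.061 + 4.871 = 288.902

288.902 petaelectronvolts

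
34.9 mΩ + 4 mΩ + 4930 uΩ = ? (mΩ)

In mΩ:
  34.9 mΩ → 34.9
  4 mΩ → 4
  4930 uΩ = 4930e-3 mΩ = 4.93
Sum: 34.9 + 4 + 4.93 = 43.83

43.83 mΩ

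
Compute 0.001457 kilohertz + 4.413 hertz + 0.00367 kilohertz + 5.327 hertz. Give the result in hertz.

In hertz:
  0.001457 kilohertz = 0.001457 × 10³ hertz = 1.457
  4.413 hertz → 4.413
  0.00367 kilohertz = 0.00367 × 10³ hertz = 3.67
  5.327 hertz → 5.327
Sum: 1.457 + 4.413 + 3.67 + 5.327 = 14.867

14.867 hertz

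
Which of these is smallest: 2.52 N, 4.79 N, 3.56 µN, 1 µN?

2.52 N = 2.52 N
4.79 N = 4.79 N
3.56 µN = 0.00000356 N
1 µN = 0.000001 N

1 µN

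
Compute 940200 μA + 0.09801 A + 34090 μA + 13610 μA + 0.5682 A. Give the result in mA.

1654.11 mA

In mA:
  940200 μA = 940200 × 10^-3 mA = 940.2
  0.09801 A = 0.09801 × 10^3 mA = 98.01
  34090 μA = 34090 × 10^-3 mA = 34.09
  13610 μA = 13610 × 10^-3 mA = 13.61
  0.5682 A = 0.5682 × 10^3 mA = 568.2
Sum: 940.2 + 98.01 + 34.09 + 13.61 + 568.2 = 1654.11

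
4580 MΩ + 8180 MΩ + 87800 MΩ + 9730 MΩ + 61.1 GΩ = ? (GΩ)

In GΩ:
  4580 MΩ = 4580 × 10^-3 GΩ = 4.58
  8180 MΩ = 8180 × 10^-3 GΩ = 8.18
  87800 MΩ = 87800 × 10^-3 GΩ = 87.8
  9730 MΩ = 9730 × 10^-3 GΩ = 9.73
  61.1 GΩ → 61.1
Sum: 4.58 + 8.18 + 87.8 + 9.73 + 61.1 = 171.39

171.39 GΩ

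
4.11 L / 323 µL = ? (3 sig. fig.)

(4.11) / (323 × 10⁻⁶) = 0.01272 × 10⁶

12700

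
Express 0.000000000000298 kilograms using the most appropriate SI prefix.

298 picograms

= 298 × 10^-12 grams; 10^-12 is pico.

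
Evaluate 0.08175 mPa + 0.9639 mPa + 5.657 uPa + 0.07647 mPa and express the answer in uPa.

1127.777 uPa

In uPa:
  0.08175 mPa = 0.08175e3 uPa = 81.75
  0.9639 mPa = 0.9639e3 uPa = 963.9
  5.657 uPa → 5.657
  0.07647 mPa = 0.07647e3 uPa = 76.47
Sum: 81.75 + 963.9 + 5.657 + 76.47 = 1127.777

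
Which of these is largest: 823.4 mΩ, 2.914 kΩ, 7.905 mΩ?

2.914 kΩ

823.4 mΩ = 0.8234 Ω
2.914 kΩ = 2914 Ω
7.905 mΩ = 0.007905 Ω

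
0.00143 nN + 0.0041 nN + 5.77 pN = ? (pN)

11.3 pN

In pN:
  0.00143 nN = 0.00143e3 pN = 1.43
  0.0041 nN = 0.0041e3 pN = 4.1
  5.77 pN → 5.77
Sum: 1.43 + 4.1 + 5.77 = 11.3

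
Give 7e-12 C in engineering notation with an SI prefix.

7 pC

= 7e-12 C; 1e-12 is pico.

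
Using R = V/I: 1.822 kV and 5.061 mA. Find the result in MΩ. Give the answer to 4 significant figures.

(1.822 × 10³) / (5.061 × 10⁻³) = 0.360008 × 10⁶ Ω

0.3600 MΩ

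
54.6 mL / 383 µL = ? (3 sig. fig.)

(54.6 × 10⁻³) / (383 × 10⁻⁶) = 0.1426 × 10³

143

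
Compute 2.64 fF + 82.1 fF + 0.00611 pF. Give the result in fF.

In fF:
  2.64 fF → 2.64
  82.1 fF → 82.1
  0.00611 pF = 0.00611e3 fF = 6.11
Sum: 2.64 + 82.1 + 6.11 = 90.85

90.85 fF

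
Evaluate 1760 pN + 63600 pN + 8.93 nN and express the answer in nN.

74.29 nN

In nN:
  1760 pN = 1760e-3 nN = 1.76
  63600 pN = 63600e-3 nN = 63.6
  8.93 nN → 8.93
Sum: 1.76 + 63.6 + 8.93 = 74.29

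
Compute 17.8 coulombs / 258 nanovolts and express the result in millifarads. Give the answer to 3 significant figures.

(17.8) / (258 × 10⁻⁹) = 0.068992 × 10⁹ F

69000000000 millifarads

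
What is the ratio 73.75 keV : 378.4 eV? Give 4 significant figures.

(73.75 × 10³) / (378.4) = 0.1949 × 10³

194.9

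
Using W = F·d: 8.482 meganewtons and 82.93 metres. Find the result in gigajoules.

8.482 × 10⁶ × 82.93 = 703.41226 × 10⁶ J

0.70341226 gigajoules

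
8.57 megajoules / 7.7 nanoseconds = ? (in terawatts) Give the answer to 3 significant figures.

1110 terawatts

(8.57 × 10⁶) / (7.7 × 10⁻⁹) = 1.113 × 10¹⁵ W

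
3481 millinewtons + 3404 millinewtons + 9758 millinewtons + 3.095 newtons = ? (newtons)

In newtons:
  3481 millinewtons = 3481e-3 newtons = 3.481
  3404 millinewtons = 3404e-3 newtons = 3.404
  9758 millinewtons = 9758e-3 newtons = 9.758
  3.095 newtons → 3.095
Sum: 3.481 + 3.404 + 9.758 + 3.095 = 19.738

19.738 newtons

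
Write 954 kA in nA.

954000000000000 nA

kilo = 10³, nano = 10⁻⁹; factor is 10¹².
954 × 10¹² = 954000000000000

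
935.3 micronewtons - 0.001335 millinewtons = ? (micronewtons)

In micronewtons:
  935.3 micronewtons → 935.3
  0.001335 millinewtons = 0.001335e3 micronewtons = 1.335
Difference: 935.3 - 1.335 = 933.965

933.965 micronewtons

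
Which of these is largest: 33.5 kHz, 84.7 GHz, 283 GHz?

283 GHz

33.5 kHz = 33500 Hz
84.7 GHz = 84700000000 Hz
283 GHz = 283000000000 Hz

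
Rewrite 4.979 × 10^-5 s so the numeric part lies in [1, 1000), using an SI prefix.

= 49.79 × 10^-6 s; 10^-6 is micro.

49.79 us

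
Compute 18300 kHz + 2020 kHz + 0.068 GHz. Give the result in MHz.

In MHz:
  18300 kHz = 18300e-3 MHz = 18.3
  2020 kHz = 2020e-3 MHz = 2.02
  0.068 GHz = 0.068e3 MHz = 68
Sum: 18.3 + 2.02 + 68 = 88.32

88.32 MHz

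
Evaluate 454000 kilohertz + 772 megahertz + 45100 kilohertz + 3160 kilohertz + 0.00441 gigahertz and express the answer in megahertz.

1278.67 megahertz

In megahertz:
  454000 kilohertz = 454000 × 10⁻³ megahertz = 454
  772 megahertz → 772
  45100 kilohertz = 45100 × 10⁻³ megahertz = 45.1
  3160 kilohertz = 3160 × 10⁻³ megahertz = 3.16
  0.00441 gigahertz = 0.00441 × 10³ megahertz = 4.41
Sum: 454 + 772 + 45.1 + 3.16 + 4.41 = 1278.67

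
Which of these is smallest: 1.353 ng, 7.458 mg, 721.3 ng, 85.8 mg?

1.353 ng = 0.000000001353 g
7.458 mg = 0.007458 g
721.3 ng = 0.0000007213 g
85.8 mg = 0.0858 g

1.353 ng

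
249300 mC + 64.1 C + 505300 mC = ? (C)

In C:
  249300 mC = 249300 × 10^-3 C = 249.3
  64.1 C → 64.1
  505300 mC = 505300 × 10^-3 C = 505.3
Sum: 249.3 + 64.1 + 505.3 = 818.7

818.7 C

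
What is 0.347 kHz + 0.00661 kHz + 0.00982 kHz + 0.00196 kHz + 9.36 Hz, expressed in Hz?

In Hz:
  0.347 kHz = 0.347 × 10^3 Hz = 347
  0.00661 kHz = 0.00661 × 10^3 Hz = 6.61
  0.00982 kHz = 0.00982 × 10^3 Hz = 9.82
  0.00196 kHz = 0.00196 × 10^3 Hz = 1.96
  9.36 Hz → 9.36
Sum: 347 + 6.61 + 9.82 + 1.96 + 9.36 = 374.75

374.75 Hz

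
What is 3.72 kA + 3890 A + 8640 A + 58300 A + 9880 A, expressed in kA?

In kA:
  3.72 kA → 3.72
  3890 A = 3890e-3 kA = 3.89
  8640 A = 8640e-3 kA = 8.64
  58300 A = 58300e-3 kA = 58.3
  9880 A = 9880e-3 kA = 9.88
Sum: 3.72 + 3.89 + 8.64 + 58.3 + 9.88 = 84.43

84.43 kA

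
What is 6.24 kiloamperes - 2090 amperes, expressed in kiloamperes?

In kiloamperes:
  6.24 kiloamperes → 6.24
  2090 amperes = 2090 × 10⁻³ kiloamperes = 2.09
Difference: 6.24 - 2.09 = 4.15

4.15 kiloamperes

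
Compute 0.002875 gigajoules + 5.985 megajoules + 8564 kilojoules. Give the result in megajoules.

17.424 megajoules

In megajoules:
  0.002875 gigajoules = 0.002875e3 megajoules = 2.875
  5.985 megajoules → 5.985
  8564 kilojoules = 8564e-3 megajoules = 8.564
Sum: 2.875 + 5.985 + 8.564 = 17.424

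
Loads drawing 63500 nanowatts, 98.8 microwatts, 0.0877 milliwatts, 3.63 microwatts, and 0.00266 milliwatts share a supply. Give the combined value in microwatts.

256.29 microwatts

In microwatts:
  63500 nanowatts = 63500 × 10^-3 microwatts = 63.5
  98.8 microwatts → 98.8
  0.0877 milliwatts = 0.0877 × 10^3 microwatts = 87.7
  3.63 microwatts → 3.63
  0.00266 milliwatts = 0.00266 × 10^3 microwatts = 2.66
Sum: 63.5 + 98.8 + 87.7 + 3.63 + 2.66 = 256.29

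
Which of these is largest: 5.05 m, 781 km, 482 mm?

781 km

5.05 m = 5.05 m
781 km = 781000 m
482 mm = 0.482 m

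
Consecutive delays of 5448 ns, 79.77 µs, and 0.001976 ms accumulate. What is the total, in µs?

In µs:
  5448 ns = 5448e-3 µs = 5.448
  79.77 µs → 79.77
  0.001976 ms = 0.001976e3 µs = 1.976
Sum: 5.448 + 79.77 + 1.976 = 87.194

87.194 µs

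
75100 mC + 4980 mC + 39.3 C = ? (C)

In C:
  75100 mC = 75100 × 10⁻³ C = 75.1
  4980 mC = 4980 × 10⁻³ C = 4.98
  39.3 C → 39.3
Sum: 75.1 + 4.98 + 39.3 = 119.38

119.38 C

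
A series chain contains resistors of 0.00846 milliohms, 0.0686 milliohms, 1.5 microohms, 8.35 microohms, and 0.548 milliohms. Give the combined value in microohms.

634.91 microohms

In microohms:
  0.00846 milliohms = 0.00846e3 microohms = 8.46
  0.0686 milliohms = 0.0686e3 microohms = 68.6
  1.5 microohms → 1.5
  8.35 microohms → 8.35
  0.548 milliohms = 0.548e3 microohms = 548
Sum: 8.46 + 68.6 + 1.5 + 8.35 + 548 = 634.91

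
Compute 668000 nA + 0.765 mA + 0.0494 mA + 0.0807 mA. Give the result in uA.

In uA:
  668000 nA = 668000 × 10^-3 uA = 668
  0.765 mA = 0.765 × 10^3 uA = 765
  0.0494 mA = 0.0494 × 10^3 uA = 49.4
  0.0807 mA = 0.0807 × 10^3 uA = 80.7
Sum: 668 + 765 + 49.4 + 80.7 = 1563.1

1563.1 uA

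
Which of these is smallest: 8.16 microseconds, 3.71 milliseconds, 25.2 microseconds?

8.16 microseconds = 0.00000816 seconds
3.71 milliseconds = 0.00371 seconds
25.2 microseconds = 0.0000252 seconds

8.16 microseconds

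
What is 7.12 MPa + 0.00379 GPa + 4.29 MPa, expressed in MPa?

In MPa:
  7.12 MPa → 7.12
  0.00379 GPa = 0.00379 × 10³ MPa = 3.79
  4.29 MPa → 4.29
Sum: 7.12 + 3.79 + 4.29 = 15.2

15.2 MPa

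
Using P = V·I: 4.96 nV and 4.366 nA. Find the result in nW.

0.00000002165536 nW

4.96e-9 × 4.366e-9 = 21.65536e-18 W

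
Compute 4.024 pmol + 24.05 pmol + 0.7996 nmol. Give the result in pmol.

In pmol:
  4.024 pmol → 4.024
  24.05 pmol → 24.05
  0.7996 nmol = 0.7996 × 10³ pmol = 799.6
Sum: 4.024 + 24.05 + 799.6 = 827.674

827.674 pmol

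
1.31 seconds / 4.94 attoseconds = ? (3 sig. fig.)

(1.31) / (4.94 × 10⁻¹⁸) = 0.2652 × 10¹⁸

265000000000000000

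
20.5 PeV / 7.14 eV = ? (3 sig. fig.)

(20.5 × 10¹⁵) / (7.14) = 2.871 × 10¹⁵

2870000000000000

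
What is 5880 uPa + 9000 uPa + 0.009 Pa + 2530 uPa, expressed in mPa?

In mPa:
  5880 uPa = 5880 × 10⁻³ mPa = 5.88
  9000 uPa = 9000 × 10⁻³ mPa = 9
  0.009 Pa = 0.009 × 10³ mPa = 9
  2530 uPa = 2530 × 10⁻³ mPa = 2.53
Sum: 5.88 + 9 + 9 + 2.53 = 26.41

26.41 mPa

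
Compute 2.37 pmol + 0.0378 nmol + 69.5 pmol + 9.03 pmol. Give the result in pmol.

118.7 pmol

In pmol:
  2.37 pmol → 2.37
  0.0378 nmol = 0.0378 × 10^3 pmol = 37.8
  69.5 pmol → 69.5
  9.03 pmol → 9.03
Sum: 2.37 + 37.8 + 69.5 + 9.03 = 118.7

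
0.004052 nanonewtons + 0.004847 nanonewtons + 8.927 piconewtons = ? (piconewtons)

In piconewtons:
  0.004052 nanonewtons = 0.004052 × 10³ piconewtons = 4.052
  0.004847 nanonewtons = 0.004847 × 10³ piconewtons = 4.847
  8.927 piconewtons → 8.927
Sum: 4.052 + 4.847 + 8.927 = 17.826

17.826 piconewtons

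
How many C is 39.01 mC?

0.03901 C

milli = 10⁻³, (no prefix) = 10⁰; factor is 10⁻³.
39.01 × 10⁻³ = 0.03901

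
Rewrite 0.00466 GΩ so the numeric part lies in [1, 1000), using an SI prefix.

= 4.66 × 10⁶ Ω; 10⁶ is mega.

4.66 MΩ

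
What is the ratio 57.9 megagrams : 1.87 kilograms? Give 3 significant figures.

31000

(57.9 × 10^6) / (1.87 × 10^3) = 30.96 × 10^3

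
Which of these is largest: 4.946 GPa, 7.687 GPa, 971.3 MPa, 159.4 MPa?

4.946 GPa = 4946000000 Pa
7.687 GPa = 7687000000 Pa
971.3 MPa = 971300000 Pa
159.4 MPa = 159400000 Pa

7.687 GPa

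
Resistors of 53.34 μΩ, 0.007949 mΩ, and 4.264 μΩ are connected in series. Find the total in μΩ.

65.553 μΩ

In μΩ:
  53.34 μΩ → 53.34
  0.007949 mΩ = 0.007949 × 10^3 μΩ = 7.949
  4.264 μΩ → 4.264
Sum: 53.34 + 7.949 + 4.264 = 65.553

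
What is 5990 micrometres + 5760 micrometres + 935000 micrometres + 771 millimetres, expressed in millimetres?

In millimetres:
  5990 micrometres = 5990 × 10^-3 millimetres = 5.99
  5760 micrometres = 5760 × 10^-3 millimetres = 5.76
  935000 micrometres = 935000 × 10^-3 millimetres = 935
  771 millimetres → 771
Sum: 5.99 + 5.76 + 935 + 771 = 1717.75

1717.75 millimetres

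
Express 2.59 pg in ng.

pico = 10⁻¹², nano = 10⁻⁹; factor is 10⁻³.
2.59 × 10⁻³ = 0.00259

0.00259 ng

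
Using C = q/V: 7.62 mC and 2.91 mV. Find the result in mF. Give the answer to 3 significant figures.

(7.62e-3) / (2.91e-3) = 2.6186 F

2620 mF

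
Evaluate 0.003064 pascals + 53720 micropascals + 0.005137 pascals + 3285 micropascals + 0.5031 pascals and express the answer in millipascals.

568.306 millipascals

In millipascals:
  0.003064 pascals = 0.003064 × 10³ millipascals = 3.064
  53720 micropascals = 53720 × 10⁻³ millipascals = 53.72
  0.005137 pascals = 0.005137 × 10³ millipascals = 5.137
  3285 micropascals = 3285 × 10⁻³ millipascals = 3.285
  0.5031 pascals = 0.5031 × 10³ millipascals = 503.1
Sum: 3.064 + 53.72 + 5.137 + 3.285 + 503.1 = 568.306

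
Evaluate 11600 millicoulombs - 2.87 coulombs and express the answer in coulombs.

8.73 coulombs

In coulombs:
  11600 millicoulombs = 11600e-3 coulombs = 11.6
  2.87 coulombs → 2.87
Difference: 11.6 - 2.87 = 8.73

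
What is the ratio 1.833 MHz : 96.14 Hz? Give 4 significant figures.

(1.833 × 10⁶) / (96.14) = 0.019066 × 10⁶

19070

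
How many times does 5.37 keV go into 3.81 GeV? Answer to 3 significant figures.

709000

(3.81 × 10^9) / (5.37 × 10^3) = 0.7095 × 10^6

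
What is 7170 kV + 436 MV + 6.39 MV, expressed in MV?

449.56 MV

In MV:
  7170 kV = 7170 × 10⁻³ MV = 7.17
  436 MV → 436
  6.39 MV → 6.39
Sum: 7.17 + 436 + 6.39 = 449.56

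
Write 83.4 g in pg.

(no prefix) = 10^0, pico = 10^-12; factor is 10^12.
83.4 × 10^12 = 83400000000000

83400000000000 pg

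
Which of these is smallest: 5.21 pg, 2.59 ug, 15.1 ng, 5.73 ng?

5.21 pg = 0.00000000000521 g
2.59 ug = 0.00000259 g
15.1 ng = 0.0000000151 g
5.73 ng = 0.00000000573 g

5.21 pg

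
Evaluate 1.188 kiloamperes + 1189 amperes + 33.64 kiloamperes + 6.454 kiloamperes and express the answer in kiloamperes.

42.471 kiloamperes

In kiloamperes:
  1.188 kiloamperes → 1.188
  1189 amperes = 1189 × 10^-3 kiloamperes = 1.189
  33.64 kiloamperes → 33.64
  6.454 kiloamperes → 6.454
Sum: 1.188 + 1.189 + 33.64 + 6.454 = 42.471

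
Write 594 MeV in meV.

mega = 10⁶, milli = 10⁻³; factor is 10⁹.
594 × 10⁹ = 594000000000

594000000000 meV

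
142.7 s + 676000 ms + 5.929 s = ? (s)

824.629 s

In s:
  142.7 s → 142.7
  676000 ms = 676000e-3 s = 676
  5.929 s → 5.929
Sum: 142.7 + 676 + 5.929 = 824.629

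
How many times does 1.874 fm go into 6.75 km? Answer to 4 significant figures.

(6.75 × 10³) / (1.874 × 10⁻¹⁵) = 3.6019 × 10¹⁸

3602000000000000000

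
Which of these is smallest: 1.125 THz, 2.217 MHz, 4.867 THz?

2.217 MHz

1.125 THz = 1125000000000 Hz
2.217 MHz = 2217000 Hz
4.867 THz = 4867000000000 Hz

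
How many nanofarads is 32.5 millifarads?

milli = 10^-3, nano = 10^-9; factor is 10^6.
32.5 × 10^6 = 32500000

32500000 nanofarads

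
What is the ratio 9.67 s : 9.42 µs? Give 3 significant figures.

(9.67) / (9.42 × 10^-6) = 1.027 × 10^6

1030000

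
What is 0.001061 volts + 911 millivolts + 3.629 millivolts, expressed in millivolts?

915.69 millivolts

In millivolts:
  0.001061 volts = 0.001061 × 10³ millivolts = 1.061
  911 millivolts → 911
  3.629 millivolts → 3.629
Sum: 1.061 + 911 + 3.629 = 915.69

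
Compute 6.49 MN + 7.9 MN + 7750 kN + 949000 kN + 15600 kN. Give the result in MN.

In MN:
  6.49 MN → 6.49
  7.9 MN → 7.9
  7750 kN = 7750 × 10⁻³ MN = 7.75
  949000 kN = 949000 × 10⁻³ MN = 949
  15600 kN = 15600 × 10⁻³ MN = 15.6
Sum: 6.49 + 7.9 + 7.75 + 949 + 15.6 = 986.74

986.74 MN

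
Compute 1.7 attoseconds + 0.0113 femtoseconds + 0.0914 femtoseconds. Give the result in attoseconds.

104.4 attoseconds

In attoseconds:
  1.7 attoseconds → 1.7
  0.0113 femtoseconds = 0.0113e3 attoseconds = 11.3
  0.0914 femtoseconds = 0.0914e3 attoseconds = 91.4
Sum: 1.7 + 11.3 + 91.4 = 104.4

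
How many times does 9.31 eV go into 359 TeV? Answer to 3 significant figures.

38600000000000

(359 × 10^12) / (9.31) = 38.56 × 10^12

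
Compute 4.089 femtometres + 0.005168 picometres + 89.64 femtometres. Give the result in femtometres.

98.897 femtometres

In femtometres:
  4.089 femtometres → 4.089
  0.005168 picometres = 0.005168 × 10³ femtometres = 5.168
  89.64 femtometres → 89.64
Sum: 4.089 + 5.168 + 89.64 = 98.897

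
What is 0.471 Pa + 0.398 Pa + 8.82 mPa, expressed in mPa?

877.82 mPa

In mPa:
  0.471 Pa = 0.471 × 10^3 mPa = 471
  0.398 Pa = 0.398 × 10^3 mPa = 398
  8.82 mPa → 8.82
Sum: 471 + 398 + 8.82 = 877.82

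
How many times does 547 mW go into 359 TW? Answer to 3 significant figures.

(359e12) / (547e-3) = 0.6563e15

656000000000000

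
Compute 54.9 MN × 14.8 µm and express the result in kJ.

0.81252 kJ

54.9e6 × 14.8e-6 = 812.52 J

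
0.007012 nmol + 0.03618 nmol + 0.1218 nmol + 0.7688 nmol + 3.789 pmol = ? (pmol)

In pmol:
  0.007012 nmol = 0.007012e3 pmol = 7.012
  0.03618 nmol = 0.03618e3 pmol = 36.18
  0.1218 nmol = 0.1218e3 pmol = 121.8
  0.7688 nmol = 0.7688e3 pmol = 768.8
  3.789 pmol → 3.789
Sum: 7.012 + 36.18 + 121.8 + 768.8 + 3.789 = 937.581

937.581 pmol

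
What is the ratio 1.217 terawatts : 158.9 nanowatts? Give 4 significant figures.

(1.217e12) / (158.9e-9) = 0.0076589e21

7659000000000000000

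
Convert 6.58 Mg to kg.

6580 kg

mega = 10⁶, kilo = 10³; factor is 10³.
6.58 × 10³ = 6580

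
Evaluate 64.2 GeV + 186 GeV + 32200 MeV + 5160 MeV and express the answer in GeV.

287.56 GeV

In GeV:
  64.2 GeV → 64.2
  186 GeV → 186
  32200 MeV = 32200 × 10^-3 GeV = 32.2
  5160 MeV = 5160 × 10^-3 GeV = 5.16
Sum: 64.2 + 186 + 32.2 + 5.16 = 287.56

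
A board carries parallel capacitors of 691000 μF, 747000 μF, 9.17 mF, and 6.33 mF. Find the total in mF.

1453.5 mF

In mF:
  691000 μF = 691000 × 10⁻³ mF = 691
  747000 μF = 747000 × 10⁻³ mF = 747
  9.17 mF → 9.17
  6.33 mF → 6.33
Sum: 691 + 747 + 9.17 + 6.33 = 1453.5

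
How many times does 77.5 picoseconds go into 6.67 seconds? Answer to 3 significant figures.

86100000000

(6.67) / (77.5 × 10⁻¹²) = 0.08606 × 10¹²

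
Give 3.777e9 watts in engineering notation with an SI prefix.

= 3.777e9 watts; 1e9 is giga.

3.777 gigawatts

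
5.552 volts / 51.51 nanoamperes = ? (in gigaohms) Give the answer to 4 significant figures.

0.1078 gigaohms

(5.552) / (51.51 × 10^-9) = 0.107785 × 10^9 Ω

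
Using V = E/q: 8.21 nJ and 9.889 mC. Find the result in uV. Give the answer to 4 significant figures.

0.8302 uV

(8.21 × 10⁻⁹) / (9.889 × 10⁻³) = 0.830215 × 10⁻⁶ V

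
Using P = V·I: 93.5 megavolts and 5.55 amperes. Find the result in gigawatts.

93.5 × 10^6 × 5.55 = 518.925 × 10^6 W

0.518925 gigawatts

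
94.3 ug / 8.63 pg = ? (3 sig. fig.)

10900000

(94.3e-6) / (8.63e-12) = 10.93e6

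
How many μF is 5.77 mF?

milli = 10^-3, micro = 10^-6; factor is 10^3.
5.77 × 10^3 = 5770

5770 μF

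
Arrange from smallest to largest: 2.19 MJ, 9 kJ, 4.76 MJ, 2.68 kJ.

2.68 kJ < 9 kJ < 2.19 MJ < 4.76 MJ

2.19 MJ = 2190000 J
9 kJ = 9000 J
4.76 MJ = 4760000 J
2.68 kJ = 2680 J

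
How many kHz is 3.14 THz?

tera = 1e12, kilo = 1e3; factor is 1e9.
3.14 × 1e9 = 3140000000

3140000000 kHz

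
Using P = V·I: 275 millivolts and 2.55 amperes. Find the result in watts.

275e-3 × 2.55 = 701.25e-3 W

0.70125 watts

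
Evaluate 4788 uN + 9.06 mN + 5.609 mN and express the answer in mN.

19.457 mN

In mN:
  4788 uN = 4788e-3 mN = 4.788
  9.06 mN → 9.06
  5.609 mN → 5.609
Sum: 4.788 + 9.06 + 5.609 = 19.457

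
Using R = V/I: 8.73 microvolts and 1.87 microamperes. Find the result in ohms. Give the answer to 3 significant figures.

(8.73 × 10⁻⁶) / (1.87 × 10⁻⁶) = 4.6684 Ω

4.67 ohms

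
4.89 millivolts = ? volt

milli = 1e-3, (no prefix) = 1e0; factor is 1e-3.
4.89 × 1e-3 = 0.00489

0.00489 volts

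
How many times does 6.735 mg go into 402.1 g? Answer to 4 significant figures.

59700

(402.1) / (6.735 × 10⁻³) = 59.703 × 10³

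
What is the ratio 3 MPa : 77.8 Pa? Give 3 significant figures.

(3 × 10^6) / (77.8) = 0.03856 × 10^6

38600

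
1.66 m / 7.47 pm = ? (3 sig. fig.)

222000000000

(1.66) / (7.47 × 10^-12) = 0.2222 × 10^12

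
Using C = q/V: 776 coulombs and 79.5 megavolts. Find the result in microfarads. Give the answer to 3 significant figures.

9.76 microfarads

(776) / (79.5e6) = 9.761e-6 F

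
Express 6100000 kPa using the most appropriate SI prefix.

6.1 GPa

= 6.1e9 Pa; 1e9 is giga.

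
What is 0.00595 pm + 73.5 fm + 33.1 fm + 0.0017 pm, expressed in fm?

In fm:
  0.00595 pm = 0.00595e3 fm = 5.95
  73.5 fm → 73.5
  33.1 fm → 33.1
  0.0017 pm = 0.0017e3 fm = 1.7
Sum: 5.95 + 73.5 + 33.1 + 1.7 = 114.25

114.25 fm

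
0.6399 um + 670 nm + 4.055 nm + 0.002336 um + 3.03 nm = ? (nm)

1319.321 nm

In nm:
  0.6399 um = 0.6399 × 10^3 nm = 639.9
  670 nm → 670
  4.055 nm → 4.055
  0.002336 um = 0.002336 × 10^3 nm = 2.336
  3.03 nm → 3.03
Sum: 639.9 + 670 + 4.055 + 2.336 + 3.03 = 1319.321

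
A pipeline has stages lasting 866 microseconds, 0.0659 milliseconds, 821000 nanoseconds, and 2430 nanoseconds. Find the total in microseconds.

1755.33 microseconds

In microseconds:
  866 microseconds → 866
  0.0659 milliseconds = 0.0659 × 10³ microseconds = 65.9
  821000 nanoseconds = 821000 × 10⁻³ microseconds = 821
  2430 nanoseconds = 2430 × 10⁻³ microseconds = 2.43
Sum: 866 + 65.9 + 821 + 2.43 = 1755.33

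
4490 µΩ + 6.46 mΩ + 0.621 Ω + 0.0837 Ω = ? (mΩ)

In mΩ:
  4490 µΩ = 4490 × 10^-3 mΩ = 4.49
  6.46 mΩ → 6.46
  0.621 Ω = 0.621 × 10^3 mΩ = 621
  0.0837 Ω = 0.0837 × 10^3 mΩ = 83.7
Sum: 4.49 + 6.46 + 621 + 83.7 = 715.65

715.65 mΩ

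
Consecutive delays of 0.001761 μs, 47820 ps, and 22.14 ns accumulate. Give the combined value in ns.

In ns:
  0.001761 μs = 0.001761 × 10³ ns = 1.761
  47820 ps = 47820 × 10⁻³ ns = 47.82
  22.14 ns → 22.14
Sum: 1.761 + 47.82 + 22.14 = 71.721

71.721 ns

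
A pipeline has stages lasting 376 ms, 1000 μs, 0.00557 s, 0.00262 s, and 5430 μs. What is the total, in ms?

In ms:
  376 ms → 376
  1000 μs = 1000e-3 ms = 1
  0.00557 s = 0.00557e3 ms = 5.57
  0.00262 s = 0.00262e3 ms = 2.62
  5430 μs = 5430e-3 ms = 5.43
Sum: 376 + 1 + 5.57 + 2.62 + 5.43 = 390.62

390.62 ms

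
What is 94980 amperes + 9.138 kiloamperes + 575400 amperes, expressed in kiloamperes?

In kiloamperes:
  94980 amperes = 94980e-3 kiloamperes = 94.98
  9.138 kiloamperes → 9.138
  575400 amperes = 575400e-3 kiloamperes = 575.4
Sum: 94.98 + 9.138 + 575.4 = 679.518

679.518 kiloamperes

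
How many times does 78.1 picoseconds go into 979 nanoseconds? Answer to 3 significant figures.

12500

(979e-9) / (78.1e-12) = 12.54e3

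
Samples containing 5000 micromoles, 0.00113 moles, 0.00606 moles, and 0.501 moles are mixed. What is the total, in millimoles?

513.19 millimoles

In millimoles:
  5000 micromoles = 5000 × 10⁻³ millimoles = 5
  0.00113 moles = 0.00113 × 10³ millimoles = 1.13
  0.00606 moles = 0.00606 × 10³ millimoles = 6.06
  0.501 moles = 0.501 × 10³ millimoles = 501
Sum: 5 + 1.13 + 6.06 + 501 = 513.19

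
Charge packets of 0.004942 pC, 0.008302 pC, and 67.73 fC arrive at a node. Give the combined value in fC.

In fC:
  0.004942 pC = 0.004942e3 fC = 4.942
  0.008302 pC = 0.008302e3 fC = 8.302
  67.73 fC → 67.73
Sum: 4.942 + 8.302 + 67.73 = 80.974

80.974 fC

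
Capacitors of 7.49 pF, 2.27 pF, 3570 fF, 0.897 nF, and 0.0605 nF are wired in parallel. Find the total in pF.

In pF:
  7.49 pF → 7.49
  2.27 pF → 2.27
  3570 fF = 3570 × 10^-3 pF = 3.57
  0.897 nF = 0.897 × 10^3 pF = 897
  0.0605 nF = 0.0605 × 10^3 pF = 60.5
Sum: 7.49 + 2.27 + 3.57 + 897 + 60.5 = 970.83

970.83 pF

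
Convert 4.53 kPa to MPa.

kilo = 10³, mega = 10⁶; factor is 10⁻³.
4.53 × 10⁻³ = 0.00453

0.00453 MPa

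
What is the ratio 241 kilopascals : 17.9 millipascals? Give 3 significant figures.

13500000

(241 × 10^3) / (17.9 × 10^-3) = 13.46 × 10^6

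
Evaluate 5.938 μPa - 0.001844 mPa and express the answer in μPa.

4.094 μPa

In μPa:
  5.938 μPa → 5.938
  0.001844 mPa = 0.001844 × 10^3 μPa = 1.844
Difference: 5.938 - 1.844 = 4.094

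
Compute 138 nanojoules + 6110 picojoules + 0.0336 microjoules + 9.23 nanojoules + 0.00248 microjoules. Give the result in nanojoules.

189.42 nanojoules

In nanojoules:
  138 nanojoules → 138
  6110 picojoules = 6110 × 10⁻³ nanojoules = 6.11
  0.0336 microjoules = 0.0336 × 10³ nanojoules = 33.6
  9.23 nanojoules → 9.23
  0.00248 microjoules = 0.00248 × 10³ nanojoules = 2.48
Sum: 138 + 6.11 + 33.6 + 9.23 + 2.48 = 189.42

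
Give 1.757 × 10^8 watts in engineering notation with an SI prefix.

175.7 megawatts

= 175.7 × 10^6 watts; 10^6 is mega.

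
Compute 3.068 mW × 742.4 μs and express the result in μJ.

2.2776832 μJ

3.068 × 10⁻³ × 742.4 × 10⁻⁶ = 2277.6832 × 10⁻⁹ J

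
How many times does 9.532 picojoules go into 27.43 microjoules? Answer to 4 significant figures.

2878000

(27.43e-6) / (9.532e-12) = 2.8777e6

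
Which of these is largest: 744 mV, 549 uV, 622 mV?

744 mV

744 mV = 0.744 V
549 uV = 0.000549 V
622 mV = 0.622 V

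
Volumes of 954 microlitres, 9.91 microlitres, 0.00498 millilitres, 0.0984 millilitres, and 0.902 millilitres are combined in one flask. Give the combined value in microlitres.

In microlitres:
  954 microlitres → 954
  9.91 microlitres → 9.91
  0.00498 millilitres = 0.00498 × 10^3 microlitres = 4.98
  0.0984 millilitres = 0.0984 × 10^3 microlitres = 98.4
  0.902 millilitres = 0.902 × 10^3 microlitres = 902
Sum: 954 + 9.91 + 4.98 + 98.4 + 902 = 1969.29

1969.29 microlitres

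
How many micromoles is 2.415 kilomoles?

2415000000 micromoles

kilo = 10³, micro = 10⁻⁶; factor is 10⁹.
2.415 × 10⁹ = 2415000000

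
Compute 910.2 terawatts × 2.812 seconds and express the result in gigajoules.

2559482.4 gigajoules

910.2 × 10^12 × 2.812 = 2559.4824 × 10^12 J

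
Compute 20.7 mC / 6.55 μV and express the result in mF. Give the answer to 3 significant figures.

3160000 mF

(20.7e-3) / (6.55e-6) = 3.1603e3 F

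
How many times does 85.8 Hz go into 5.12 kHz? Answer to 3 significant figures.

(5.12 × 10^3) / (85.8) = 0.05967 × 10^3

59.7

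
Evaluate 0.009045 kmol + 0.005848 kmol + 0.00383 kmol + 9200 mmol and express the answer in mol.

27.923 mol

In mol:
  0.009045 kmol = 0.009045 × 10³ mol = 9.045
  0.005848 kmol = 0.005848 × 10³ mol = 5.848
  0.00383 kmol = 0.00383 × 10³ mol = 3.83
  9200 mmol = 9200 × 10⁻³ mol = 9.2
Sum: 9.045 + 5.848 + 3.83 + 9.2 = 27.923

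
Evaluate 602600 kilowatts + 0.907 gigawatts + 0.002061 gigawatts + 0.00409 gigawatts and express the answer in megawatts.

1515.751 megawatts

In megawatts:
  602600 kilowatts = 602600 × 10⁻³ megawatts = 602.6
  0.907 gigawatts = 0.907 × 10³ megawatts = 907
  0.002061 gigawatts = 0.002061 × 10³ megawatts = 2.061
  0.00409 gigawatts = 0.00409 × 10³ megawatts = 4.09
Sum: 602.6 + 907 + 2.061 + 4.09 = 1515.751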